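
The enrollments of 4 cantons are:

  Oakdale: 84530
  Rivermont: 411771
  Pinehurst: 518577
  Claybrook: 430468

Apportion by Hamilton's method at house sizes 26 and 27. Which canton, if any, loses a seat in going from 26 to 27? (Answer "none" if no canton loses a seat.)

Oakdale

At 26 seats: Oakdale 2, Rivermont 7, Pinehurst 9, Claybrook 8.
At 27 seats: Oakdale 1, Rivermont 8, Pinehurst 10, Claybrook 8.
Oakdale drops from 2 to 1.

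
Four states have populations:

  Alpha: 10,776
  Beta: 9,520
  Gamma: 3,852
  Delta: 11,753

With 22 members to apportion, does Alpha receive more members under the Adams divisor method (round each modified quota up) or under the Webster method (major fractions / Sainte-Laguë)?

Adams: Alpha 6, Beta 6, Gamma 3, Delta 7.
Webster: Alpha 7, Beta 6, Gamma 2, Delta 7.
Alpha gets 6 under Adams and 7 under Webster.

Webster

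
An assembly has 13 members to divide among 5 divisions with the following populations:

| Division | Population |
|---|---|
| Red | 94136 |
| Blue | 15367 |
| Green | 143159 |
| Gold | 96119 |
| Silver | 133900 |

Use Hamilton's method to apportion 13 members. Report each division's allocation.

The standard divisor is 482681/13 ≈ 37129.308.
Standard quotas: Red 2.5354, Blue 0.4139, Green 3.8557, Gold 2.5888, Silver 3.6063.
Lower quotas: Red 2, Blue 0, Green 3, Gold 2, Silver 3 (sum 10, leaving 3 seats).
Remainders in descending order: Green 0.8557, Silver 0.6063, Gold 0.5888, Red 0.5354, Blue 0.4139.
Largest remainders: Green, Silver, Gold receive the extra seats.

Red 2, Blue 0, Green 4, Gold 3, Silver 4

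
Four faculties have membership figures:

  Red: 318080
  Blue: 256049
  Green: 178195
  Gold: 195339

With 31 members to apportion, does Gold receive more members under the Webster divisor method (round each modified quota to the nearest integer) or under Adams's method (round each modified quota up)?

Adams

Webster: Red 11, Blue 8, Green 6, Gold 6.
Adams: Red 10, Blue 8, Green 6, Gold 7.
Gold gets 6 under Webster and 7 under Adams.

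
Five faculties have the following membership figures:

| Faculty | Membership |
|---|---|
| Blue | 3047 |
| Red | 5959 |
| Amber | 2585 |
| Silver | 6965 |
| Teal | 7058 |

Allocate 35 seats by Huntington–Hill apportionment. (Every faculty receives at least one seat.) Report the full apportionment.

With divisor 739: modified quotas Blue 4.123, Red 8.064, Amber 3.498, Silver 9.425, Teal 9.551.
Geometric-mean thresholds: Blue √(4·5)=4.472, Red √(8·9)=8.485, Amber √(3·4)=3.464, Silver √(9·10)=9.487, Teal √(9·10)=9.487.
Each quota rounded against its threshold gives Blue 4, Red 8, Amber 4, Silver 9, Teal 10 (total 35).

Blue: 4, Red: 8, Amber: 4, Silver: 9, Teal: 10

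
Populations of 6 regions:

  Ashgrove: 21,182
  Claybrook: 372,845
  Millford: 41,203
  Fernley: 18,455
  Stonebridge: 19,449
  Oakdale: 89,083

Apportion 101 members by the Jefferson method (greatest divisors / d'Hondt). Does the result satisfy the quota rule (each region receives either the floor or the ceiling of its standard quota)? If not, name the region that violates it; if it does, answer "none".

Standard quotas: Ashgrove 3.805, Claybrook 66.980, Millford 7.402, Fernley 3.315, Stonebridge 3.494, Oakdale 16.003.
Jefferson allocation: Ashgrove 3, Claybrook 69, Millford 7, Fernley 3, Stonebridge 3, Oakdale 16.
Claybrook has quota 66.980 (lower 66, upper 67) but receives 69 — outside the quota interval.

Claybrook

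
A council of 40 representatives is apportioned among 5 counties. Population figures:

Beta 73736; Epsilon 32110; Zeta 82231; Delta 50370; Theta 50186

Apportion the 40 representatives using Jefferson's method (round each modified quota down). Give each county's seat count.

Standard divisor 288633/40 ≈ 7215.825; standard quotas: Beta 10.219, Epsilon 4.450, Zeta 11.396, Delta 6.980, Theta 6.955.
Rounding down gives 10, 4, 11, 6, 6 = 37 seats, so the divisor must be adjusted.
With modified divisor 6800: modified quotas Beta 10.844, Epsilon 4.722, Zeta 12.093, Delta 7.407, Theta 7.380.
Rounding down: Beta 10, Epsilon 4, Zeta 12, Delta 7, Theta 7 (total 40).

Beta 10, Epsilon 4, Zeta 12, Delta 7, Theta 7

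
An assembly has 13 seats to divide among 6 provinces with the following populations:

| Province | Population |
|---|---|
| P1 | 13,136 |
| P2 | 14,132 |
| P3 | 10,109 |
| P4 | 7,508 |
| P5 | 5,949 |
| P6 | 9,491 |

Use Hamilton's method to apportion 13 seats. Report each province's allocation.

Standard divisor: 60325 ÷ 13 ≈ 4640.385.
Standard quotas: P1 2.8308, P2 3.0454, P3 2.1785, P4 1.6180, P5 1.2820, P6 2.0453.
Lower quotas: P1 2, P2 3, P3 2, P4 1, P5 1, P6 2 (sum 11, leaving 2 seats).
Remainders in descending order: P1 0.8308, P4 0.6180, P5 0.2820, P3 0.1785, P2 0.0454, P6 0.0453.
The surplus seats go to P1, P4.

P1 3, P2 3, P3 2, P4 2, P5 1, P6 2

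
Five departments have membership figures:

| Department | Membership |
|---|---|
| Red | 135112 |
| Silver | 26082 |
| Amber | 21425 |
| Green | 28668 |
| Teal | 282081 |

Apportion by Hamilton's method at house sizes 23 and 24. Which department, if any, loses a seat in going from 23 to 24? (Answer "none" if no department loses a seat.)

Green

At 23 seats: Red 6, Silver 1, Amber 1, Green 2, Teal 13.
At 24 seats: Red 7, Silver 1, Amber 1, Green 1, Teal 14.
Green drops from 2 to 1.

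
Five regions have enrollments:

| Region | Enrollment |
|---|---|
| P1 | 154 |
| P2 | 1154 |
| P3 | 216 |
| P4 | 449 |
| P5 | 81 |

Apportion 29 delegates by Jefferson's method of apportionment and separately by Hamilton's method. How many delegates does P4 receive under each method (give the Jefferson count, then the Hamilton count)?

Jefferson: P1 2, P2 17, P3 3, P4 6, P5 1.
Hamilton: P1 2, P2 16, P3 3, P4 7, P5 1.
P4 gets 6 under Jefferson and 7 under Hamilton.

6 and 7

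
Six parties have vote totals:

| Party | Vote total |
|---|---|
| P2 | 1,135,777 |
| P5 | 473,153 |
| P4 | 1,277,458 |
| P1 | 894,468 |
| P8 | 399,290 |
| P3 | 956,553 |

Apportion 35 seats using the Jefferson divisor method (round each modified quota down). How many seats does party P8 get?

Standard divisor 5136699/35 ≈ 146762.829; standard quotas: P2 7.739, P5 3.224, P4 8.704, P1 6.095, P8 2.721, P3 6.518.
Rounding down gives 7, 3, 8, 6, 2, 6 = 32 seats, so the divisor must be adjusted.
With modified divisor 134900: modified quotas P2 8.419, P5 3.507, P4 9.470, P1 6.631, P8 2.960, P3 7.091.
Rounding down: P2 8, P5 3, P4 9, P1 6, P8 2, P3 7 (total 35).
P8 receives 2.

2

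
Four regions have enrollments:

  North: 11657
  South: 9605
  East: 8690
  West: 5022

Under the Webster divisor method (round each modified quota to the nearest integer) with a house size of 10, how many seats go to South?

Standard divisor 34974/10 ≈ 3497.4; standard quotas: North 3.333, South 2.746, East 2.485, West 1.436.
Rounding to the nearest integer gives 3, 3, 2, 1 = 9 seats, so the divisor must be adjusted.
With modified divisor 3400: modified quotas North 3.429, South 2.825, East 2.556, West 1.477.
Rounding to the nearest integer: North 3, South 3, East 3, West 1 (total 10).
South receives 3.

3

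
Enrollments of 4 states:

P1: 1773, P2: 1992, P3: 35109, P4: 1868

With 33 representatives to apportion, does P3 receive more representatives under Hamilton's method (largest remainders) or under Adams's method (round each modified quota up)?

Hamilton

Hamilton: P1 1, P2 2, P3 28, P4 2.
Adams: P1 2, P2 2, P3 27, P4 2.
P3 gets 28 under Hamilton and 27 under Adams.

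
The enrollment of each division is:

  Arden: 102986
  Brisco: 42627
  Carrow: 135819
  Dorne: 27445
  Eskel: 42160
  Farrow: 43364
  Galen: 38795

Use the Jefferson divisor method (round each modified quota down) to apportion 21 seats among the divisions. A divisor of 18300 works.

With modified divisor 18300: modified quotas Arden 5.628, Brisco 2.329, Carrow 7.422, Dorne 1.500, Eskel 2.304, Farrow 2.370, Galen 2.120.
Rounding down: Arden 5, Brisco 2, Carrow 7, Dorne 1, Eskel 2, Farrow 2, Galen 2 (total 21).

Arden: 5, Brisco: 2, Carrow: 7, Dorne: 1, Eskel: 2, Farrow: 2, Galen: 2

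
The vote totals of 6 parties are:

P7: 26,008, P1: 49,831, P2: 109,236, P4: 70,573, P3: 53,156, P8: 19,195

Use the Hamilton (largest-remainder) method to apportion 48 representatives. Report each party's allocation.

The standard divisor is 327999/48 ≈ 6833.312.
Standard quotas: P7 3.8061, P1 7.2924, P2 15.9858, P4 10.3278, P3 7.7790, P8 2.8090.
Lower quotas: P7 3, P1 7, P2 15, P4 10, P3 7, P8 2 (sum 44, leaving 4 seats).
Remainders in descending order: P2 0.9858, P8 0.8090, P7 0.8061, P3 0.7790, P4 0.3278, P1 0.2924.
Largest remainders: P2, P8, P7, P3 receive the extra seats.

P7=4, P1=7, P2=16, P4=10, P3=8, P8=3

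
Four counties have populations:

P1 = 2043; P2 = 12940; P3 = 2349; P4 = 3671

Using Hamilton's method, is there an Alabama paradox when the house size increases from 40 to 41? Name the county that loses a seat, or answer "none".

none

At 40 seats: P1 4, P2 25, P3 4, P4 7.
At 41 seats: P1 4, P2 25, P3 5, P4 7.
No county's allocation decreased.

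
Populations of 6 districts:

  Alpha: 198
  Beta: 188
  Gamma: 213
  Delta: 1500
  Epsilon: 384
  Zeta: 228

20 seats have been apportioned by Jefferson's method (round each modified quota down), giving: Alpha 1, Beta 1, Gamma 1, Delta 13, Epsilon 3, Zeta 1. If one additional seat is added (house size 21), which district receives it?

Priority for the next seat is population ÷ (current seats + 1).
Priorities: Alpha 99.000, Beta 94.000, Gamma 106.500, Delta 107.143, Epsilon 96.000, Zeta 114.000.
Highest priority: Zeta.

Zeta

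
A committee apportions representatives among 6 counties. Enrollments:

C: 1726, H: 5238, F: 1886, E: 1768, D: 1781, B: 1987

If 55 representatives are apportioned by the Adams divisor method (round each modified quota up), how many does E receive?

Standard divisor 14386/55 ≈ 261.564; standard quotas: C 6.599, H 20.026, F 7.210, E 6.759, D 6.809, B 7.597.
Rounding up gives 7, 21, 8, 7, 7, 8 = 58 seats, so the divisor must be adjusted.
With modified divisor 280: modified quotas C 6.164, H 18.707, F 6.736, E 6.314, D 6.361, B 7.096.
Rounding up: C 7, H 19, F 7, E 7, D 7, B 8 (total 55).
E receives 7.

7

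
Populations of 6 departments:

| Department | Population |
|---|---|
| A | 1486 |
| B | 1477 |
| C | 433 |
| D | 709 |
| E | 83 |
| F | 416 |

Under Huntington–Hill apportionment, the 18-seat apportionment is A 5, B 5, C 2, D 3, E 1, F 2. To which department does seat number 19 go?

Priority for the next seat is population ÷ (√(s·(s+1))).
Priorities: A 271.305, B 269.662, C 176.772, D 204.671, E 58.690, F 169.831.
Highest priority: A.

A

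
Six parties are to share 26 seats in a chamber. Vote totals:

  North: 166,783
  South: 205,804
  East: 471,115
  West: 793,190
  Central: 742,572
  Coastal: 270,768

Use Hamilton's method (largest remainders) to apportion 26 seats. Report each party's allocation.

North=2; South=2; East=4; West=8; Central=7; Coastal=3

Standard divisor: 2650232 ÷ 26 = 101932.
Standard quotas: North 1.6362, South 2.0190, East 4.6219, West 7.7816, Central 7.2850, Coastal 2.6564.
Lower quotas: North 1, South 2, East 4, West 7, Central 7, Coastal 2 (sum 23, leaving 3 seats).
Remainders in descending order: West 0.7816, Coastal 0.6564, North 0.6362, East 0.6219, Central 0.2850, South 0.0190.
The surplus seats go to West, Coastal, North.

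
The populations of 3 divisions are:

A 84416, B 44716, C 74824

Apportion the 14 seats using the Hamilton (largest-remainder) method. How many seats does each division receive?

The standard divisor is 203956/14 ≈ 14568.286.
Standard quotas: A 5.7945, B 3.0694, C 5.1361.
Lower quotas: A 5, B 3, C 5 (sum 13, leaving 1 seat).
Remainders in descending order: A 0.7945, C 0.1361, B 0.0694.
Largest remainder: A receives the extra seat.

A 6, B 3, C 5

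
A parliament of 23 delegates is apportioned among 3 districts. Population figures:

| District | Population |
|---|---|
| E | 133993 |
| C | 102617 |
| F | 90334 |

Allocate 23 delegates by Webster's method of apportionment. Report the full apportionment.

Standard divisor 326944/23 ≈ 14214.957; standard quotas: E 9.426, C 7.219, F 6.355.
Rounding to the nearest integer gives 9, 7, 6 = 22 seats, so the divisor must be adjusted.
With modified divisor 14000: modified quotas E 9.571, C 7.330, F 6.452.
Rounding to the nearest integer: E 10, C 7, F 6 (total 23).

E 10, C 7, F 6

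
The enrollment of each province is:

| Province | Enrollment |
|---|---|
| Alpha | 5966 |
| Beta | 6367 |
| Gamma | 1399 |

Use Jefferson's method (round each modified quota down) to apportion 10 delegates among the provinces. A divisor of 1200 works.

Alpha 4, Beta 5, Gamma 1

With modified divisor 1200: modified quotas Alpha 4.972, Beta 5.306, Gamma 1.166.
Rounding down: Alpha 4, Beta 5, Gamma 1 (total 10).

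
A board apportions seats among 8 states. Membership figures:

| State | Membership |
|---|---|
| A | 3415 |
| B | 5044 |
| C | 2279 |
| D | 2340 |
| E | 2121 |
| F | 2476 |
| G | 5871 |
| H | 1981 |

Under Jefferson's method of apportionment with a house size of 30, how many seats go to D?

3

Standard divisor 25527/30 ≈ 850.9; standard quotas: A 4.013, B 5.928, C 2.678, D 2.750, E 2.493, F 2.910, G 6.900, H 2.328.
Rounding down gives 4, 5, 2, 2, 2, 2, 6, 2 = 25 seats, so the divisor must be adjusted.
With modified divisor 750: modified quotas A 4.553, B 6.725, C 3.039, D 3.120, E 2.828, F 3.301, G 7.828, H 2.641.
Rounding down: A 4, B 6, C 3, D 3, E 2, F 3, G 7, H 2 (total 30).
D receives 3.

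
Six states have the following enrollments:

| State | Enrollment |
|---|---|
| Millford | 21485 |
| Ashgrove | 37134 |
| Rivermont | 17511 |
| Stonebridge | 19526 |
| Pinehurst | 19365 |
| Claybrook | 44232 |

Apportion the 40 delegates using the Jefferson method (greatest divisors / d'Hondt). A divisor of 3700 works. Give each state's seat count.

With modified divisor 3700: modified quotas Millford 5.807, Ashgrove 10.036, Rivermont 4.733, Stonebridge 5.277, Pinehurst 5.234, Claybrook 11.955.
Rounding down: Millford 5, Ashgrove 10, Rivermont 4, Stonebridge 5, Pinehurst 5, Claybrook 11 (total 40).

Millford=5, Ashgrove=10, Rivermont=4, Stonebridge=5, Pinehurst=5, Claybrook=11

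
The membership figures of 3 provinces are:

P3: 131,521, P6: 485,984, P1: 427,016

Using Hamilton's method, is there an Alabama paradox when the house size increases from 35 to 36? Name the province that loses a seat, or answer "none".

P3

At 35 seats: P3 5, P6 16, P1 14.
At 36 seats: P3 4, P6 17, P1 15.
P3 drops from 5 to 4.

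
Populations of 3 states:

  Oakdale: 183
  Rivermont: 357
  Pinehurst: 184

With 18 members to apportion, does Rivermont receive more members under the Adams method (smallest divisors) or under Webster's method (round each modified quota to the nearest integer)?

Adams: Oakdale 5, Rivermont 8, Pinehurst 5.
Webster: Oakdale 4, Rivermont 9, Pinehurst 5.
Rivermont gets 8 under Adams and 9 under Webster.

Webster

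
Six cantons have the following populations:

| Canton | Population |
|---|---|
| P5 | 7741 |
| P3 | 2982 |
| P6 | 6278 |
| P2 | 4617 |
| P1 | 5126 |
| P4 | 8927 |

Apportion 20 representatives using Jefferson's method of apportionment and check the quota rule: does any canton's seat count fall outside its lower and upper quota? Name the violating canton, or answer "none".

Standard quotas: P5 4.340, P3 1.672, P6 3.520, P2 2.589, P1 2.874, P4 5.005.
Jefferson allocation: P5 5, P3 1, P6 4, P2 2, P1 3, P4 5.
Every allocation lies between the lower and upper quota.

none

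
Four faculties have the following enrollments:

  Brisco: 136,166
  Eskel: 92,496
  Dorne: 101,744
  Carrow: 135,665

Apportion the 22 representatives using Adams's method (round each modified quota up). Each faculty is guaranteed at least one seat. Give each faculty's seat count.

Brisco: 6, Eskel: 5, Dorne: 5, Carrow: 6

Standard divisor 466071/22 ≈ 21185.045; standard quotas: Brisco 6.427, Eskel 4.366, Dorne 4.803, Carrow 6.404.
Rounding up gives 7, 5, 5, 7 = 24 seats, so the divisor must be adjusted.
With modified divisor 22900: modified quotas Brisco 5.946, Eskel 4.039, Dorne 4.443, Carrow 5.924.
Rounding up: Brisco 6, Eskel 5, Dorne 5, Carrow 6 (total 22).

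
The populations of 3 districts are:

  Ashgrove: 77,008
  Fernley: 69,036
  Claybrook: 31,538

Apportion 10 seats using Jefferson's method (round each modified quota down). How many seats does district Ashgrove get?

4

Standard divisor 177582/10 ≈ 17758.2; standard quotas: Ashgrove 4.336, Fernley 3.888, Claybrook 1.776.
Rounding down gives 4, 3, 1 = 8 seats, so the divisor must be adjusted.
With modified divisor 15600: modified quotas Ashgrove 4.936, Fernley 4.425, Claybrook 2.022.
Rounding down: Ashgrove 4, Fernley 4, Claybrook 2 (total 10).
Ashgrove receives 4.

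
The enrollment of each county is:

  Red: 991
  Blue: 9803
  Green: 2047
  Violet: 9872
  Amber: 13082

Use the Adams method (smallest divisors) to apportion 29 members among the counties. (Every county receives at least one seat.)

Standard divisor 35795/29 ≈ 1234.31; standard quotas: Red 0.803, Blue 7.942, Green 1.658, Violet 7.998, Amber 10.599.
Rounding up gives 1, 8, 2, 8, 11 = 30 seats, so the divisor must be adjusted.
With modified divisor 1350: modified quotas Red 0.734, Blue 7.261, Green 1.516, Violet 7.313, Amber 9.690.
Rounding up: Red 1, Blue 8, Green 2, Violet 8, Amber 10 (total 29).

Red=1; Blue=8; Green=2; Violet=8; Amber=10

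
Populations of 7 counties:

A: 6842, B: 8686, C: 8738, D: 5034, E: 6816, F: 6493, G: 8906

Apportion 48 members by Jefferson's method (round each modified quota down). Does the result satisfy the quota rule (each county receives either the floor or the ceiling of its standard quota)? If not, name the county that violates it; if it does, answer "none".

Standard quotas: A 6.375, B 8.093, C 8.142, D 4.691, E 6.351, F 6.050, G 8.298.
Jefferson allocation: A 6, B 8, C 8, D 5, E 6, F 6, G 9.
Every allocation lies between the lower and upper quota.

none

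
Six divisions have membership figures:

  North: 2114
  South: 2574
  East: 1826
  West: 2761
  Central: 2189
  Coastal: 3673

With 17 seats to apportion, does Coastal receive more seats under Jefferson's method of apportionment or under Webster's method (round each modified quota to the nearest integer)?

Jefferson: North 2, South 3, East 2, West 3, Central 2, Coastal 5.
Webster: North 2, South 3, East 2, West 3, Central 3, Coastal 4.
Coastal gets 5 under Jefferson and 4 under Webster.

Jefferson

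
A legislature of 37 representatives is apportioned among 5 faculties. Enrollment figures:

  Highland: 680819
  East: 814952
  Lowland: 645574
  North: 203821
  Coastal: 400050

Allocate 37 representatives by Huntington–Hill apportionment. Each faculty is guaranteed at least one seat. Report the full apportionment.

With divisor 74560: modified quotas Highland 9.131, East 10.930, Lowland 8.658, North 2.734, Coastal 5.365.
Geometric-mean thresholds: Highland √(9·10)=9.487, East √(10·11)=10.488, Lowland √(8·9)=8.485, North √(2·3)=2.449, Coastal √(5·6)=5.477.
Each quota rounded against its threshold gives Highland 9, East 11, Lowland 9, North 3, Coastal 5 (total 37).

Highland: 9, East: 11, Lowland: 9, North: 3, Coastal: 5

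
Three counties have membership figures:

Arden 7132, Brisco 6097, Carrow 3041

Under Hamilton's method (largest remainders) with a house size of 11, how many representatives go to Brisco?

The standard divisor is 16270/11 ≈ 1479.091.
Standard quotas: Arden 4.8219, Brisco 4.1221, Carrow 2.0560.
Lower quotas: Arden 4, Brisco 4, Carrow 2 (sum 10, leaving 1 seat).
Remainders in descending order: Arden 0.8219, Brisco 0.1221, Carrow 0.0560.
The surplus seat goes to Arden.
Brisco receives 4.

4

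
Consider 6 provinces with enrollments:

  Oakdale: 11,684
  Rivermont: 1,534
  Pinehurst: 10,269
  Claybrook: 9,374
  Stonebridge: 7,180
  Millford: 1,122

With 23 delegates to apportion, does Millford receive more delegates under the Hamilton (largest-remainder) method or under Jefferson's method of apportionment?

Hamilton: Oakdale 6, Rivermont 1, Pinehurst 6, Claybrook 5, Stonebridge 4, Millford 1.
Jefferson: Oakdale 7, Rivermont 0, Pinehurst 6, Claybrook 6, Stonebridge 4, Millford 0.
Millford gets 1 under Hamilton and 0 under Jefferson.

Hamilton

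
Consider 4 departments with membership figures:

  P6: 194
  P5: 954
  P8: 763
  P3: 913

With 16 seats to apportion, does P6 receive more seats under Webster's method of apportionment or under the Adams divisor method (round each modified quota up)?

Webster: P6 1, P5 6, P8 4, P3 5.
Adams: P6 2, P5 5, P8 4, P3 5.
P6 gets 1 under Webster and 2 under Adams.

Adams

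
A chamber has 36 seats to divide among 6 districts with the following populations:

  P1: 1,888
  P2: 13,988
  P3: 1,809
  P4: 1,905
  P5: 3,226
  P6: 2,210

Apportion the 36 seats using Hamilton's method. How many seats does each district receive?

P1: 3, P2: 20, P3: 2, P4: 3, P5: 5, P6: 3

Standard divisor: 25026 ÷ 36 ≈ 695.167.
Standard quotas: P1 2.7159, P2 20.1218, P3 2.6023, P4 2.7404, P5 4.6406, P6 3.1791.
Lower quotas: P1 2, P2 20, P3 2, P4 2, P5 4, P6 3 (sum 33, leaving 3 seats).
Remainders in descending order: P4 0.7404, P1 0.7159, P5 0.6406, P3 0.6023, P6 0.1791, P2 0.1218.
Largest remainders: P4, P1, P5 receive the extra seats.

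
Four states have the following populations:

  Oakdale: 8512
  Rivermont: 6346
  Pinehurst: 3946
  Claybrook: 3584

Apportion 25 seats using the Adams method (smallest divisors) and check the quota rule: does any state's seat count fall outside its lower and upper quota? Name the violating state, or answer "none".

none

Standard quotas: Oakdale 9.505, Rivermont 7.086, Pinehurst 4.406, Claybrook 4.002.
Adams allocation: Oakdale 9, Rivermont 7, Pinehurst 5, Claybrook 4.
Every allocation lies between the lower and upper quota.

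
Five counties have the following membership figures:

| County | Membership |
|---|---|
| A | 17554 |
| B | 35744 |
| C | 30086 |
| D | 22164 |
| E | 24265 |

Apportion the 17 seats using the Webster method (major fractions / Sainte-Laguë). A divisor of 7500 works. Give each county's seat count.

A 2; B 5; C 4; D 3; E 3

With modified divisor 7500: modified quotas A 2.341, B 4.766, C 4.011, D 2.955, E 3.235.
Rounding to the nearest integer: A 2, B 5, C 4, D 3, E 3 (total 17).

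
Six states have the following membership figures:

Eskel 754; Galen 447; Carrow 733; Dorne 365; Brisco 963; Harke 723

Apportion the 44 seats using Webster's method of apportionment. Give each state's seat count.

Standard divisor 3985/44 ≈ 90.568; standard quotas: Eskel 8.325, Galen 4.936, Carrow 8.093, Dorne 4.030, Brisco 10.633, Harke 7.983.
Rounding to the nearest integer gives Eskel 8, Galen 5, Carrow 8, Dorne 4, Brisco 11, Harke 8 — total 44, matching the house size, so no adjustment is needed.

Eskel=8; Galen=5; Carrow=8; Dorne=4; Brisco=11; Harke=8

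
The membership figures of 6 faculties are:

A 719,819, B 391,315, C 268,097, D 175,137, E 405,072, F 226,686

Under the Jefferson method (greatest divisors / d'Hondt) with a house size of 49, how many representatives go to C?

Standard divisor 2186126/49 ≈ 44614.816; standard quotas: A 16.134, B 8.771, C 6.009, D 3.926, E 9.079, F 5.081.
Rounding down gives 16, 8, 6, 3, 9, 5 = 47 seats, so the divisor must be adjusted.
With modified divisor 42900: modified quotas A 16.779, B 9.122, C 6.249, D 4.082, E 9.442, F 5.284.
Rounding down: A 16, B 9, C 6, D 4, E 9, F 5 (total 49).
C receives 6.

6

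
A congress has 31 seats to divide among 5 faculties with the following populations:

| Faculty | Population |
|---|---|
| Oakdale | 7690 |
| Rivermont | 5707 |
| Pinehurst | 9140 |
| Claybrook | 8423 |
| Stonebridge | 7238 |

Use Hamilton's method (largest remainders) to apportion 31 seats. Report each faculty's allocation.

Oakdale 6, Rivermont 5, Pinehurst 7, Claybrook 7, Stonebridge 6

The standard divisor is 38198/31 ≈ 1232.194.
Standard quotas: Oakdale 6.2409, Rivermont 4.6316, Pinehurst 7.4177, Claybrook 6.8358, Stonebridge 5.8741.
Lower quotas: Oakdale 6, Rivermont 4, Pinehurst 7, Claybrook 6, Stonebridge 5 (sum 28, leaving 3 seats).
Remainders in descending order: Stonebridge 0.8741, Claybrook 0.8358, Rivermont 0.6316, Pinehurst 0.4177, Oakdale 0.2409.
The surplus seats go to Stonebridge, Claybrook, Rivermont.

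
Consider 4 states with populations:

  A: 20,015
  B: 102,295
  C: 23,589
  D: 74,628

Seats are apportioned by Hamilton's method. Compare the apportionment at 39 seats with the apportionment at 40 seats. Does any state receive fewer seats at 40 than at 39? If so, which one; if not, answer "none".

At 39 seats: A 4, B 18, C 4, D 13.
At 40 seats: A 4, B 19, C 4, D 13.
No state's allocation decreased.

none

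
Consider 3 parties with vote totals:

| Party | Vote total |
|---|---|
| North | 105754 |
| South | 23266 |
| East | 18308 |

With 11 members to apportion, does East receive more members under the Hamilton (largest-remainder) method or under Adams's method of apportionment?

Hamilton: North 8, South 2, East 1.
Adams: North 7, South 2, East 2.
East gets 1 under Hamilton and 2 under Adams.

Adams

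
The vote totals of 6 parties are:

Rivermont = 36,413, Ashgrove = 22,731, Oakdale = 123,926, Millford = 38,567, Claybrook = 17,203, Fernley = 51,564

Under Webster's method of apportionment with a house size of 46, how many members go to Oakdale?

Standard divisor 290404/46 ≈ 6313.13; standard quotas: Rivermont 5.768, Ashgrove 3.601, Oakdale 19.630, Millford 6.109, Claybrook 2.725, Fernley 8.168.
Rounding to the nearest integer gives 6, 4, 20, 6, 3, 8 = 47 seats, so the divisor must be adjusted.
With modified divisor 6400: modified quotas Rivermont 5.690, Ashgrove 3.552, Oakdale 19.363, Millford 6.026, Claybrook 2.688, Fernley 8.057.
Rounding to the nearest integer: Rivermont 6, Ashgrove 4, Oakdale 19, Millford 6, Claybrook 3, Fernley 8 (total 46).
Oakdale receives 19.

19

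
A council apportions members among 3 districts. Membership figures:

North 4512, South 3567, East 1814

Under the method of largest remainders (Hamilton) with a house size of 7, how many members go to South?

3

Standard divisor: 9893 ÷ 7 ≈ 1413.286.
Standard quotas: North 3.193, South 2.524, East 1.284.
Lower quotas: North 3, South 2, East 1 (sum 6, leaving 1 seat).
Remainders in descending order: South 0.524, East 0.284, North 0.193.
Largest remainder: South receives the extra seat.
South receives 3.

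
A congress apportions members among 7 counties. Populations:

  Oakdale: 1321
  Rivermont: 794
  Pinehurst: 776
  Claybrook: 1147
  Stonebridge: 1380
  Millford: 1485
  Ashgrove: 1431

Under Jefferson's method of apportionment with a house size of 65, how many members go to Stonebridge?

11

Standard divisor 8334/65 ≈ 128.215; standard quotas: Oakdale 10.303, Rivermont 6.193, Pinehurst 6.052, Claybrook 8.946, Stonebridge 10.763, Millford 11.582, Ashgrove 11.161.
Rounding down gives 10, 6, 6, 8, 10, 11, 11 = 62 seats, so the divisor must be adjusted.
With modified divisor 122: modified quotas Oakdale 10.828, Rivermont 6.508, Pinehurst 6.361, Claybrook 9.402, Stonebridge 11.311, Millford 12.172, Ashgrove 11.730.
Rounding down: Oakdale 10, Rivermont 6, Pinehurst 6, Claybrook 9, Stonebridge 11, Millford 12, Ashgrove 11 (total 65).
Stonebridge receives 11.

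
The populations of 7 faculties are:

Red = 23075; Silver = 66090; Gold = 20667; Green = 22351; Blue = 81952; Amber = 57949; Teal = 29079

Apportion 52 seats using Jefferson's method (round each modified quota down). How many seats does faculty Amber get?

10

Standard divisor 301163/52 ≈ 5791.596; standard quotas: Red 3.984, Silver 11.411, Gold 3.568, Green 3.859, Blue 14.150, Amber 10.006, Teal 5.021.
Rounding down gives 3, 11, 3, 3, 14, 10, 5 = 49 seats, so the divisor must be adjusted.
With modified divisor 5490: modified quotas Red 4.203, Silver 12.038, Gold 3.764, Green 4.071, Blue 14.928, Amber 10.555, Teal 5.297.
Rounding down: Red 4, Silver 12, Gold 3, Green 4, Blue 14, Amber 10, Teal 5 (total 52).
Amber receives 10.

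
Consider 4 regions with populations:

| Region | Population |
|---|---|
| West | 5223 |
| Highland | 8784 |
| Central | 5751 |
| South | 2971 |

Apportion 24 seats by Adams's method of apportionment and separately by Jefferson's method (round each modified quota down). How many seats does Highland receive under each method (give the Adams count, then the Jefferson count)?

9 and 10

Adams: West 6, Highland 9, Central 6, South 3.
Jefferson: West 5, Highland 10, Central 6, South 3.
Highland gets 9 under Adams and 10 under Jefferson.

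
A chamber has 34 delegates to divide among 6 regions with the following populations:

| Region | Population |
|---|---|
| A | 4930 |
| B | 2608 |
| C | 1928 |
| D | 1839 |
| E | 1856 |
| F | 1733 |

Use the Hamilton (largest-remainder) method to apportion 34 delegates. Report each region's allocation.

A 11, B 6, C 5, D 4, E 4, F 4

The standard divisor is 14894/34 ≈ 438.059.
Standard quotas: A 11.254, B 5.954, C 4.401, D 4.198, E 4.237, F 3.956.
Lower quotas: A 11, B 5, C 4, D 4, E 4, F 3 (sum 31, leaving 3 seats).
Remainders in descending order: F 0.956, B 0.954, C 0.401, A 0.254, E 0.237, D 0.198.
Largest remainders: F, B, C receive the extra seats.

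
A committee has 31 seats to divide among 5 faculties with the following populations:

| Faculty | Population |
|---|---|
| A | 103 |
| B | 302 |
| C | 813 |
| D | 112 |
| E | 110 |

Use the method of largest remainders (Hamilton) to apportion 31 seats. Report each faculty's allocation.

Total 1440; standard divisor 1440/31 ≈ 46.452.
Standard quotas: A 2.217, B 6.501, C 17.502, D 2.411, E 2.368.
Lower quotas: A 2, B 6, C 17, D 2, E 2 (sum 29, leaving 2 seats).
Remainders in descending order: C 0.502, B 0.501, D 0.411, E 0.368, A 0.217.
The surplus seats go to C, B.

A 2, B 7, C 18, D 2, E 2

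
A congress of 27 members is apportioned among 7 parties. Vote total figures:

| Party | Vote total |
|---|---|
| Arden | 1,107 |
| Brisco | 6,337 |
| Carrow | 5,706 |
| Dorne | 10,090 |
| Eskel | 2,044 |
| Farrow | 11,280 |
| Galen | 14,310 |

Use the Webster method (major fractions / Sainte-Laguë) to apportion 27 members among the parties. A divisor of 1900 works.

Arden: 1, Brisco: 3, Carrow: 3, Dorne: 5, Eskel: 1, Farrow: 6, Galen: 8

With modified divisor 1900: modified quotas Arden 0.583, Brisco 3.335, Carrow 3.003, Dorne 5.311, Eskel 1.076, Farrow 5.937, Galen 7.532.
Rounding to the nearest integer: Arden 1, Brisco 3, Carrow 3, Dorne 5, Eskel 1, Farrow 6, Galen 8 (total 27).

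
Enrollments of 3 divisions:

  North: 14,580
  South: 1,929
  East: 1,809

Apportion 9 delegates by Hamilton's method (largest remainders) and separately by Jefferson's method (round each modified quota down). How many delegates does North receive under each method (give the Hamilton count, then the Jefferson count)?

Hamilton: North 7, South 1, East 1.
Jefferson: North 8, South 1, East 0.
North gets 7 under Hamilton and 8 under Jefferson.

7 and 8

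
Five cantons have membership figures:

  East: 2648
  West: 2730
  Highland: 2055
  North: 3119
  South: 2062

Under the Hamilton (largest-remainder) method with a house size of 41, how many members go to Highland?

7

Total 12614; standard divisor 12614/41 ≈ 307.659.
Standard quotas: East 8.607, West 8.873, Highland 6.679, North 10.138, South 6.702.
Lower quotas: East 8, West 8, Highland 6, North 10, South 6 (sum 38, leaving 3 seats).
Remainders in descending order: West 0.873, South 0.702, Highland 0.679, East 0.607, North 0.138.
The surplus seats go to West, South, Highland.
Highland receives 7.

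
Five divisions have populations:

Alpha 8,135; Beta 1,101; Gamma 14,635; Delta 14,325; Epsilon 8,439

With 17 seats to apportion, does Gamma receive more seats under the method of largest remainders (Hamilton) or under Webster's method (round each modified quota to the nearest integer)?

Webster

Hamilton: Alpha 3, Beta 1, Gamma 5, Delta 5, Epsilon 3.
Webster: Alpha 3, Beta 0, Gamma 6, Delta 5, Epsilon 3.
Gamma gets 5 under Hamilton and 6 under Webster.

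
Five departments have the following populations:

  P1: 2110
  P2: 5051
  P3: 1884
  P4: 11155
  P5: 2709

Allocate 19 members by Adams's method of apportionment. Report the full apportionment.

Standard divisor 22909/19 ≈ 1205.737; standard quotas: P1 1.750, P2 4.189, P3 1.563, P4 9.252, P5 2.247.
Rounding up gives 2, 5, 2, 10, 3 = 22 seats, so the divisor must be adjusted.
With modified divisor 1370: modified quotas P1 1.540, P2 3.687, P3 1.375, P4 8.142, P5 1.977.
Rounding up: P1 2, P2 4, P3 2, P4 9, P5 2 (total 19).

P1 2, P2 4, P3 2, P4 9, P5 2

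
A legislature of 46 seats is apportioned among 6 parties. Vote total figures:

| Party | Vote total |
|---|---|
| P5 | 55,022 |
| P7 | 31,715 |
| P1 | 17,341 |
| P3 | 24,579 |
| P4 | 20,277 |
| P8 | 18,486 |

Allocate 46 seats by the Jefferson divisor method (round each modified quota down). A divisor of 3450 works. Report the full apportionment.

P5=15, P7=9, P1=5, P3=7, P4=5, P8=5

With modified divisor 3450: modified quotas P5 15.948, P7 9.193, P1 5.026, P3 7.124, P4 5.877, P8 5.358.
Rounding down: P5 15, P7 9, P1 5, P3 7, P4 5, P8 5 (total 46).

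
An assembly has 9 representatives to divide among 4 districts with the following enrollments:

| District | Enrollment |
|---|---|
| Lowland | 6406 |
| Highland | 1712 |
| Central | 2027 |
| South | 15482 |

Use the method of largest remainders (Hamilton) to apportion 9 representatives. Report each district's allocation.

The standard divisor is 25627/9 ≈ 2847.444.
Standard quotas: Lowland 2.2497, Highland 0.6012, Central 0.7119, South 5.4372.
Lower quotas: Lowland 2, Highland 0, Central 0, South 5 (sum 7, leaving 2 seats).
Remainders in descending order: Central 0.7119, Highland 0.6012, South 0.4372, Lowland 0.2497.
Largest remainders: Central, Highland receive the extra seats.

Lowland 2, Highland 1, Central 1, South 5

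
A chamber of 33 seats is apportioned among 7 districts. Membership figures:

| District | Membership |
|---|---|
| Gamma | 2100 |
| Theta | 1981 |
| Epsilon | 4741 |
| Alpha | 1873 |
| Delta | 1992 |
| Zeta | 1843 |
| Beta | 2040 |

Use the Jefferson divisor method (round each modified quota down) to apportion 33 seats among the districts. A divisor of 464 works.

With modified divisor 464: modified quotas Gamma 4.526, Theta 4.269, Epsilon 10.218, Alpha 4.037, Delta 4.293, Zeta 3.972, Beta 4.397.
Rounding down: Gamma 4, Theta 4, Epsilon 10, Alpha 4, Delta 4, Zeta 3, Beta 4 (total 33).

Gamma=4, Theta=4, Epsilon=10, Alpha=4, Delta=4, Zeta=3, Beta=4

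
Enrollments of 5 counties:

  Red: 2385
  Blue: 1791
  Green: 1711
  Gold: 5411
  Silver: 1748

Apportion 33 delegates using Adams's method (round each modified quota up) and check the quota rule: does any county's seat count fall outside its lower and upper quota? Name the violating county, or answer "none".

Standard quotas: Red 6.033, Blue 4.530, Green 4.328, Gold 13.687, Silver 4.422.
Adams allocation: Red 6, Blue 5, Green 4, Gold 13, Silver 5.
Every allocation lies between the lower and upper quota.

none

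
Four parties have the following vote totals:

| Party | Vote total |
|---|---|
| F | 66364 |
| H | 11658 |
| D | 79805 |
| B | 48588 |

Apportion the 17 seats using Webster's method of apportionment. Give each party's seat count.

F: 5, H: 1, D: 7, B: 4

Standard divisor 206415/17 ≈ 12142.059; standard quotas: F 5.466, H 0.960, D 6.573, B 4.002.
Rounding to the nearest integer gives F 5, H 1, D 7, B 4 — total 17, matching the house size, so no adjustment is needed.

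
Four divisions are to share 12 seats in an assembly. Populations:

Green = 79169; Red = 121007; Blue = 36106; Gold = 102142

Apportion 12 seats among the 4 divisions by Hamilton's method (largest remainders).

Standard divisor: 338424 ÷ 12 = 28202.
Standard quotas: Green 2.8072, Red 4.2907, Blue 1.2803, Gold 3.6218.
Lower quotas: Green 2, Red 4, Blue 1, Gold 3 (sum 10, leaving 2 seats).
Remainders in descending order: Green 0.8072, Gold 0.6218, Red 0.2907, Blue 0.2803.
Largest remainders: Green, Gold receive the extra seats.

Green=3, Red=4, Blue=1, Gold=4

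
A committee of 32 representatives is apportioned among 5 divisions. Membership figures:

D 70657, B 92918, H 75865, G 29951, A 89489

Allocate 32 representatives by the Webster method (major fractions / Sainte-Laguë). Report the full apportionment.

D: 6; B: 8; H: 7; G: 3; A: 8

Standard divisor 358880/32 ≈ 11215; standard quotas: D 6.300, B 8.285, H 6.765, G 2.671, A 7.979.
Rounding to the nearest integer gives D 6, B 8, H 7, G 3, A 8 — total 32, matching the house size, so no adjustment is needed.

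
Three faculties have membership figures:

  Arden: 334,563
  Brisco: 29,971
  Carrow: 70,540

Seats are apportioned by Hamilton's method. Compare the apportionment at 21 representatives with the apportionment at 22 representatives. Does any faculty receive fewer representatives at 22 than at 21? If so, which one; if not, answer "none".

At 21 seats: Arden 16, Brisco 2, Carrow 3.
At 22 seats: Arden 17, Brisco 1, Carrow 4.
Brisco drops from 2 to 1.

Brisco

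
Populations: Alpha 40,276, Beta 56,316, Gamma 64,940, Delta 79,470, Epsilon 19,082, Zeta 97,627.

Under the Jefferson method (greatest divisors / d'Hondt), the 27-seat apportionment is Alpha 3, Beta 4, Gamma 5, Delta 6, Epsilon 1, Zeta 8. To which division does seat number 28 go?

Delta

Priority for the next seat is population ÷ (current seats + 1).
Priorities: Alpha 10069.000, Beta 11263.200, Gamma 10823.333, Delta 11352.857, Epsilon 9541.000, Zeta 10847.444.
Highest priority: Delta.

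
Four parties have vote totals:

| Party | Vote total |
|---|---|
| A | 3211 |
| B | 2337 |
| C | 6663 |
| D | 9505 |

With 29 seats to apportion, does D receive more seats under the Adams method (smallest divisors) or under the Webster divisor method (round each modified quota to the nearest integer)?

Webster

Adams: A 5, B 3, C 9, D 12.
Webster: A 4, B 3, C 9, D 13.
D gets 12 under Adams and 13 under Webster.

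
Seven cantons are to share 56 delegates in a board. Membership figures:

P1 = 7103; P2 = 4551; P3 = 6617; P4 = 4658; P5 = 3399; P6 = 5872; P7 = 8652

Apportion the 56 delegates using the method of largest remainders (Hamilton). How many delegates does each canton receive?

The standard divisor is 40852/56 ≈ 729.5.
Standard quotas: P1 9.7368, P2 6.2385, P3 9.0706, P4 6.3852, P5 4.6594, P6 8.0493, P7 11.8602.
Lower quotas: P1 9, P2 6, P3 9, P4 6, P5 4, P6 8, P7 11 (sum 53, leaving 3 seats).
Remainders in descending order: P7 0.8602, P1 0.7368, P5 0.6594, P4 0.3852, P2 0.2385, P3 0.0706, P6 0.0493.
Largest remainders: P7, P1, P5 receive the extra seats.

P1=10; P2=6; P3=9; P4=6; P5=5; P6=8; P7=12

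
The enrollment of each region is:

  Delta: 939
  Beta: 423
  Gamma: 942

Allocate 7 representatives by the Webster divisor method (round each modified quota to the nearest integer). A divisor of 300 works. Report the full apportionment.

Delta 3, Beta 1, Gamma 3

With modified divisor 300: modified quotas Delta 3.130, Beta 1.410, Gamma 3.140.
Rounding to the nearest integer: Delta 3, Beta 1, Gamma 3 (total 7).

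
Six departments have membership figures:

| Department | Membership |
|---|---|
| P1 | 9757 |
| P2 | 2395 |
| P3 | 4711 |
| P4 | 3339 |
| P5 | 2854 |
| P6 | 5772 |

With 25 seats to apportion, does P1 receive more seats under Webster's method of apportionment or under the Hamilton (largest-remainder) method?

Webster: P1 9, P2 2, P3 4, P4 3, P5 2, P6 5.
Hamilton: P1 8, P2 2, P3 4, P4 3, P5 3, P6 5.
P1 gets 9 under Webster and 8 under Hamilton.

Webster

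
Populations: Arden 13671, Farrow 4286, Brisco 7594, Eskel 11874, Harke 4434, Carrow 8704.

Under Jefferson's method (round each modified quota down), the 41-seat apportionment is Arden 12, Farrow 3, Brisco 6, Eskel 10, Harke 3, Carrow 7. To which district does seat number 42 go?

Harke

Priority for the next seat is population ÷ (current seats + 1).
Priorities: Arden 1051.615, Farrow 1071.500, Brisco 1084.857, Eskel 1079.455, Harke 1108.500, Carrow 1088.000.
Highest priority: Harke.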